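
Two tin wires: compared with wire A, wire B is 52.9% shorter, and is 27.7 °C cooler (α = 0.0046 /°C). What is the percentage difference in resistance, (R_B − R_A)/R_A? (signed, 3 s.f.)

R ∝ ρL/d² with ρ ∝ (1+αΔT), so R_B/R_A = (1 − 52.9/100) × (1 − 0.0046×27.7)
= 0.471 × 0.8726 = 0.411
(R_B − R_A)/R_A = 0.411 − 1 = -58.9%

-58.9%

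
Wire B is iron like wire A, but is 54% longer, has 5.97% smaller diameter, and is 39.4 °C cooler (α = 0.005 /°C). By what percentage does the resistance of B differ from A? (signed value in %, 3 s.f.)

R ∝ ρL/d² with ρ ∝ (1+αΔT), so R_B/R_A = (1 + 54/100) × (1 − 5.97/100)⁻² × (1 − 0.005×39.4)
= 1.54 × 1.131 × 0.803 = 1.399
(R_B − R_A)/R_A = 1.399 − 1 = 39.9%

39.9%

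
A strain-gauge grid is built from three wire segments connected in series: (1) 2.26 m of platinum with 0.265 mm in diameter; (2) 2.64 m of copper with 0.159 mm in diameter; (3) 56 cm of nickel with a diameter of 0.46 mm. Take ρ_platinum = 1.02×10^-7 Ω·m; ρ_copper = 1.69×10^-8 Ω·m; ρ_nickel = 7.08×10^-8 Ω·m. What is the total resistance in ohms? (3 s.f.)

6.67 Ω

Seg 1: A = π(d/2)² = π(1.3250e-04 m)² = 5.515e-08 m²
R_1 = (1.02×10^-7)(2.26)/(5.515e-08) = 4.18 Ω
Seg 2: A = π(d/2)² = π(7.9500e-05 m)² = 1.986e-08 m²
R_2 = (1.69×10^-8)(2.64)/(1.986e-08) = 2.247 Ω
Seg 3: A = π(d/2)² = π(2.3000e-04 m)² = 1.662e-07 m²
R_3 = (7.08×10^-8)(0.56)/(1.662e-07) = 0.2386 Ω
R_total = R_1 + R_2 + R_3 = 6.67 Ω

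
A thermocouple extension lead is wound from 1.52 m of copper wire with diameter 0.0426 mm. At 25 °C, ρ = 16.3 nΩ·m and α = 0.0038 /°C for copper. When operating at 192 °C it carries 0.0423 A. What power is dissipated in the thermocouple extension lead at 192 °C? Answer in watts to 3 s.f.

ρ = 16.3 nΩ·m = 1.63×10^-8 Ω·m
A = π(d/2)² = π(2.1300e-05 m)² = 1.425e-09 m²
R₍25₎ = ρL/A = (1.63×10^-8)(1.52)/(1.425e-09) = 17.38 Ω
R₍192₎ = R₍25₎(1 + αΔT) = 17.38 × (1 + 0.0038×167) = 28.41 Ω
P = I²R = (0.0423)² × 28.41 = 0.0508 W

0.0508 W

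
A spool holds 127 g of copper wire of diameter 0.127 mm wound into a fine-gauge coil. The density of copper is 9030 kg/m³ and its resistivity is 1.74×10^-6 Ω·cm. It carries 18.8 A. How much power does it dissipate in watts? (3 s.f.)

5.39×10^5 W

ρ = 1.74×10^-6 Ω·cm = 1.74×10^-8 Ω·m
A = π(d/2)² = π(6.3500e-05 m)² = 1.2668e-08 m²
L = m/(density·A) = 0.127/(9030×1.2668e-08) = 1110 m
R = ρL/A = (1.74×10^-8)(1110)/(1.2668e-08) = 1525 Ω
P = I²R = (18.8)² × 1525 = 5.39×10^5 W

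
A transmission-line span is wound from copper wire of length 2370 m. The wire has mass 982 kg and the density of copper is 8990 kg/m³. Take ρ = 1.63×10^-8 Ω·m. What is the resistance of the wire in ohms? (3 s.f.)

0.838 Ω

A = m/(density·L) = 982/(8990×2370) = 4.6090e-05 m²
R = ρL/A = (1.63×10^-8)(2370)/(4.6090e-05) = 0.838 Ω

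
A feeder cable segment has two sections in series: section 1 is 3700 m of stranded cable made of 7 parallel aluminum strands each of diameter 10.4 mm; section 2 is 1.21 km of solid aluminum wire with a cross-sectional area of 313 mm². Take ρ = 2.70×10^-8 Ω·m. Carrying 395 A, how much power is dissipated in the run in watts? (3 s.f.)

42500 W

Section 1: A_strand = π(5.2000e-03)² = 8.495e-05 m²; R₁ = ρL/(N·A_s) = (2.70×10^-8)(3700)/(7×8.495e-05) = 0.168 Ω
Section 2: A = 313 mm² = 3.130e-04 m²
R₂ = (2.70×10^-8)(1210)/(3.130e-04) = 0.1044 Ω
R = R₁ + R₂ = 0.2724 Ω
P = I²R = (395)² × 0.2724 = 42500 W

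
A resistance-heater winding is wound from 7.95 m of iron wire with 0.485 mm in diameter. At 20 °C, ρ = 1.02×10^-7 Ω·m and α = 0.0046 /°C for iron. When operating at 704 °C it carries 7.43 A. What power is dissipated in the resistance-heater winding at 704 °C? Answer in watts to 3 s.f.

1000 W

A = π(d/2)² = π(2.4250e-04 m)² = 1.847e-07 m²
R₍20₎ = ρL/A = (1.02×10^-7)(7.95)/(1.847e-07) = 4.389 Ω
R₍704₎ = R₍20₎(1 + αΔT) = 4.389 × (1 + 0.0046×684) = 18.2 Ω
P = I²R = (7.43)² × 18.2 = 1000 W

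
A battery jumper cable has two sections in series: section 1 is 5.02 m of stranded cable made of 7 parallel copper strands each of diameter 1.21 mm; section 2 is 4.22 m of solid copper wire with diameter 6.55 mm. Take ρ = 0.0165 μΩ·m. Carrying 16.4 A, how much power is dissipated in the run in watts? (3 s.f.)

3.32 W

ρ = 0.0165 μΩ·m = 1.65×10^-8 Ω·m
Section 1: A_strand = π(6.0500e-04)² = 1.150e-06 m²; R₁ = ρL/(N·A_s) = (1.65×10^-8)(5.02)/(7×1.150e-06) = 0.01029 Ω
Section 2: A = π(d/2)² = π(3.2750e-03 m)² = 3.370e-05 m²
R₂ = (1.65×10^-8)(4.22)/(3.370e-05) = 0.002066 Ω
R = R₁ + R₂ = 0.01236 Ω
P = I²R = (16.4)² × 0.01236 = 3.32 W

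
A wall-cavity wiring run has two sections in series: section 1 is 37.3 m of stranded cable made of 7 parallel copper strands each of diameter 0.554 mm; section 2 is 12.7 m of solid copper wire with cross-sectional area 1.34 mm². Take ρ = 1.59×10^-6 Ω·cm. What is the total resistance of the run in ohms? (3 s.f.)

ρ = 1.59×10^-6 Ω·cm = 1.59×10^-8 Ω·m
Section 1: A_strand = π(2.7700e-04)² = 2.411e-07 m²; R₁ = ρL/(N·A_s) = (1.59×10^-8)(37.3)/(7×2.411e-07) = 0.3515 Ω
Section 2: A = 1.34 mm² = 1.340e-06 m²
R₂ = (1.59×10^-8)(12.7)/(1.340e-06) = 0.1507 Ω
R = R₁ + R₂ = 0.502 Ω

0.502 Ω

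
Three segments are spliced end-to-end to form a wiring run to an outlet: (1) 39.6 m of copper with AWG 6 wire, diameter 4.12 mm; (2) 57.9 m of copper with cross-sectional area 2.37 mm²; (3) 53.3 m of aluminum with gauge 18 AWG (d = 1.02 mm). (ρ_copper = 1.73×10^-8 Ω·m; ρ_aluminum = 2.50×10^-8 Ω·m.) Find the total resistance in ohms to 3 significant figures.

2.10 Ω

Seg 1: A = π(4.12/2 mm)² = π(2.0600e-03 m)² = 1.333e-05 m²
R_1 = (1.73×10^-8)(39.6)/(1.333e-05) = 0.05139 Ω
Seg 2: A = 2.37 mm² = 2.370e-06 m²
R_2 = (1.73×10^-8)(57.9)/(2.370e-06) = 0.4226 Ω
Seg 3: A = π(1.02/2 mm)² = π(5.1000e-04 m)² = 8.171e-07 m²
R_3 = (2.50×10^-8)(53.3)/(8.171e-07) = 1.631 Ω
R_total = R_1 + R_2 + R_3 = 2.10 Ω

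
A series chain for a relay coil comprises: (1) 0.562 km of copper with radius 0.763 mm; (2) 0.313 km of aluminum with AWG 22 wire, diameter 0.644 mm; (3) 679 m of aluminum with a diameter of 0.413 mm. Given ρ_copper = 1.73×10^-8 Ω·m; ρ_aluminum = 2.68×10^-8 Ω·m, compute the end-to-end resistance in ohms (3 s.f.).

167 Ω

Seg 1: A = πr² = π(7.6300e-04 m)² = 1.829e-06 m²
R_1 = (1.73×10^-8)(562)/(1.829e-06) = 5.316 Ω
Seg 2: A = π(0.644/2 mm)² = π(3.2200e-04 m)² = 3.257e-07 m²
R_2 = (2.68×10^-8)(313)/(3.257e-07) = 25.75 Ω
Seg 3: A = π(d/2)² = π(2.0650e-04 m)² = 1.340e-07 m²
R_3 = (2.68×10^-8)(679)/(1.340e-07) = 135.8 Ω
R_total = R_1 + R_2 + R_3 = 167 Ω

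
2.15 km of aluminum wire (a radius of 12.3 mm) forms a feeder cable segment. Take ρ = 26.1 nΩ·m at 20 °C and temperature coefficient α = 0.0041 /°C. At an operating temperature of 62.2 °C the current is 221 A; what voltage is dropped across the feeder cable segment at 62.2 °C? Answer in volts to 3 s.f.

ρ = 26.1 nΩ·m = 2.61×10^-8 Ω·m
A = πr² = π(1.2300e-02 m)² = 4.753e-04 m²
R₍20₎ = ρL/A = (2.61×10^-8)(2150)/(4.753e-04) = 0.1181 Ω
R₍62.2₎ = R₍20₎(1 + αΔT) = 0.1181 × (1 + 0.0041×42.2) = 0.1385 Ω
V = IR = 221 × 0.1385 = 30.6 V

30.6 V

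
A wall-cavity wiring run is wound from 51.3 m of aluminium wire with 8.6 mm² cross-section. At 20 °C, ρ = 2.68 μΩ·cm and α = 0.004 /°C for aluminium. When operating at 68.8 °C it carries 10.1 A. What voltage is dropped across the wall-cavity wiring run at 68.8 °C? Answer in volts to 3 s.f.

ρ = 2.68 μΩ·cm = 2.68×10^-8 Ω·m
A = 8.6 mm² = 8.600e-06 m²
R₍20₎ = ρL/A = (2.68×10^-8)(51.3)/(8.600e-06) = 0.1599 Ω
R₍68.8₎ = R₍20₎(1 + αΔT) = 0.1599 × (1 + 0.004×48.8) = 0.1911 Ω
V = IR = 10.1 × 0.1911 = 1.93 V

1.93 V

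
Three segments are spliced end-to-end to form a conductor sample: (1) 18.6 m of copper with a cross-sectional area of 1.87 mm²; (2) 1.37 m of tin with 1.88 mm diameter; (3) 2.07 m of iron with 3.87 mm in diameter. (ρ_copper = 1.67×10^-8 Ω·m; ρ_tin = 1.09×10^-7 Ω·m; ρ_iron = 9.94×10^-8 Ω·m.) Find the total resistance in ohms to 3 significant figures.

Seg 1: A = 1.87 mm² = 1.870e-06 m²
R_1 = (1.67×10^-8)(18.6)/(1.870e-06) = 0.1661 Ω
Seg 2: A = π(d/2)² = π(9.4000e-04 m)² = 2.776e-06 m²
R_2 = (1.09×10^-7)(1.37)/(2.776e-06) = 0.05379 Ω
Seg 3: A = π(d/2)² = π(1.9350e-03 m)² = 1.176e-05 m²
R_3 = (9.94×10^-8)(2.07)/(1.176e-05) = 0.01749 Ω
R_total = R_1 + R_2 + R_3 = 0.237 Ω

0.237 Ω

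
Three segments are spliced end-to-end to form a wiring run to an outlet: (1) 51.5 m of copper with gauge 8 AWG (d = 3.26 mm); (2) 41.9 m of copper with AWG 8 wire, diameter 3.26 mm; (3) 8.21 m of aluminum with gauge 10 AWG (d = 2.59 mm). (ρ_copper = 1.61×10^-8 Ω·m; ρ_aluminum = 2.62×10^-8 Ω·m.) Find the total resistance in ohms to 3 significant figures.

0.221 Ω

Seg 1: A = π(3.26/2 mm)² = π(1.6300e-03 m)² = 8.347e-06 m²
R_1 = (1.61×10^-8)(51.5)/(8.347e-06) = 0.09934 Ω
Seg 2: A = π(3.26/2 mm)² = π(1.6300e-03 m)² = 8.347e-06 m²
R_2 = (1.61×10^-8)(41.9)/(8.347e-06) = 0.08082 Ω
Seg 3: A = π(2.59/2 mm)² = π(1.2950e-03 m)² = 5.269e-06 m²
R_3 = (2.62×10^-8)(8.21)/(5.269e-06) = 0.04083 Ω
R_total = R_1 + R_2 + R_3 = 0.221 Ω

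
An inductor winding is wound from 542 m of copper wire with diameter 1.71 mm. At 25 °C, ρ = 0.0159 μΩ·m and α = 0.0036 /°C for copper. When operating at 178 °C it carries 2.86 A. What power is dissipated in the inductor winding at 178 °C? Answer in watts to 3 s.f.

47.6 W

ρ = 0.0159 μΩ·m = 1.59×10^-8 Ω·m
A = π(d/2)² = π(8.5500e-04 m)² = 2.297e-06 m²
R₍25₎ = ρL/A = (1.59×10^-8)(542)/(2.297e-06) = 3.752 Ω
R₍178₎ = R₍25₎(1 + αΔT) = 3.752 × (1 + 0.0036×153) = 5.819 Ω
P = I²R = (2.86)² × 5.819 = 47.6 W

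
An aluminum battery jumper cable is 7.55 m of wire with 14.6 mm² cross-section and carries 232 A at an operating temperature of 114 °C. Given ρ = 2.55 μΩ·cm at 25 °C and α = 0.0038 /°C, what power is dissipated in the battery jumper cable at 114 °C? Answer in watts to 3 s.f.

ρ = 2.55 μΩ·cm = 2.55×10^-8 Ω·m
A = 14.6 mm² = 1.460e-05 m²
R₍25₎ = ρL/A = (2.55×10^-8)(7.55)/(1.460e-05) = 0.01319 Ω
R₍114₎ = R₍25₎(1 + αΔT) = 0.01319 × (1 + 0.0038×89) = 0.01765 Ω
P = I²R = (232)² × 0.01765 = 950 W

950 W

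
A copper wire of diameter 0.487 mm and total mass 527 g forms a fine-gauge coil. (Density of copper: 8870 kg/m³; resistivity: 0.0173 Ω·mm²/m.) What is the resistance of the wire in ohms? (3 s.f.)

ρ = 0.0173 Ω·mm²/m = 1.73×10^-8 Ω·m
A = π(d/2)² = π(2.4350e-04 m)² = 1.8627e-07 m²
L = m/(density·A) = 0.527/(8870×1.8627e-07) = 319 m
R = ρL/A = (1.73×10^-8)(319)/(1.8627e-07) = 29.6 Ω

29.6 Ω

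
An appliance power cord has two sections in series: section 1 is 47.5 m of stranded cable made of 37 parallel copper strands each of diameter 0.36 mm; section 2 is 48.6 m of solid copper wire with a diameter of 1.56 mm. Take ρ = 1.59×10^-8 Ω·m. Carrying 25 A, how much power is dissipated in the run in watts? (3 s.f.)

Section 1: A_strand = π(1.8000e-04)² = 1.018e-07 m²; R₁ = ρL/(N·A_s) = (1.59×10^-8)(47.5)/(37×1.018e-07) = 0.2005 Ω
Section 2: A = π(d/2)² = π(7.8000e-04 m)² = 1.911e-06 m²
R₂ = (1.59×10^-8)(48.6)/(1.911e-06) = 0.4043 Ω
R = R₁ + R₂ = 0.6048 Ω
P = I²R = (25)² × 0.6048 = 378 W

378 W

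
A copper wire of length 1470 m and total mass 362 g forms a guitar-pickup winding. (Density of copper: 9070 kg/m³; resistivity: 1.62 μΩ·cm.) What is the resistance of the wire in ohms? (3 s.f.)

877 Ω

ρ = 1.62 μΩ·cm = 1.62×10^-8 Ω·m
A = m/(density·L) = 0.362/(9070×1470) = 2.7151e-08 m²
R = ρL/A = (1.62×10^-8)(1470)/(2.7151e-08) = 877 Ω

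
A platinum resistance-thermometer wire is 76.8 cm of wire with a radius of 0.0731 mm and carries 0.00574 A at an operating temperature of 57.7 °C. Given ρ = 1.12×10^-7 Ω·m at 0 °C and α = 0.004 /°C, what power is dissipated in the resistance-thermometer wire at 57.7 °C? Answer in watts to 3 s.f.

A = πr² = π(7.3100e-05 m)² = 1.679e-08 m²
R₍0₎ = ρL/A = (1.12×10^-7)(0.768)/(1.679e-08) = 5.124 Ω
R₍57.7₎ = R₍0₎(1 + αΔT) = 5.124 × (1 + 0.004×57.7) = 6.306 Ω
P = I²R = (0.00574)² × 6.306 = 2.08×10^-4 W

2.08×10^-4 W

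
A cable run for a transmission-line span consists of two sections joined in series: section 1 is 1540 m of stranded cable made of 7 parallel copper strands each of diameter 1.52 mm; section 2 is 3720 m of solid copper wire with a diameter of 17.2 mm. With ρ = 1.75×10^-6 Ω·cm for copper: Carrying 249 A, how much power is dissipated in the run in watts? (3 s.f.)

ρ = 1.75×10^-6 Ω·cm = 1.75×10^-8 Ω·m
Section 1: A_strand = π(7.6000e-04)² = 1.815e-06 m²; R₁ = ρL/(N·A_s) = (1.75×10^-8)(1540)/(7×1.815e-06) = 2.122 Ω
Section 2: A = π(d/2)² = π(8.6000e-03 m)² = 2.324e-04 m²
R₂ = (1.75×10^-8)(3720)/(2.324e-04) = 0.2802 Ω
R = R₁ + R₂ = 2.402 Ω
P = I²R = (249)² × 2.402 = 1.49×10^5 W

1.49×10^5 W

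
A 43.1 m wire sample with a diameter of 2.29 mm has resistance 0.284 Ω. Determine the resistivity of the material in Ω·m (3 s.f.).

2.71×10^-8 Ω·m

A = π(d/2)² = π(1.1450e-03 m)² = 4.119e-06 m²
ρ = RA/L = (0.284)(4.119e-06)/(43.1) = 2.71×10^-8 Ω·m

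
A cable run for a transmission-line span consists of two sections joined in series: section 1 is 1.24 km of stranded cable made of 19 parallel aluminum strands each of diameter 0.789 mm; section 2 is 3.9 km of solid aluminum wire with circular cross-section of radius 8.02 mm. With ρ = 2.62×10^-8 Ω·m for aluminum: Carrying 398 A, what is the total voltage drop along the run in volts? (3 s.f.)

Section 1: A_strand = π(3.9450e-04)² = 4.889e-07 m²; R₁ = ρL/(N·A_s) = (2.62×10^-8)(1240)/(19×4.889e-07) = 3.497 Ω
Section 2: A = πr² = π(8.0200e-03 m)² = 2.021e-04 m²
R₂ = (2.62×10^-8)(3900)/(2.021e-04) = 0.5057 Ω
R = R₁ + R₂ = 4.003 Ω
V = IR = 398 × 4.003 = 1590 V

1590 V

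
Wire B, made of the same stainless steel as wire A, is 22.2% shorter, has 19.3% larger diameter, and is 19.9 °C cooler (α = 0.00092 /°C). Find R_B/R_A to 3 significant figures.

R ∝ ρL/d² with ρ ∝ (1+αΔT), so R_B/R_A = (1 − 22.2/100) × (1 + 19.3/100)⁻² × (1 − 0.00092×19.9)
= 0.778 × 0.7026 × 0.9817 = 0.537

0.537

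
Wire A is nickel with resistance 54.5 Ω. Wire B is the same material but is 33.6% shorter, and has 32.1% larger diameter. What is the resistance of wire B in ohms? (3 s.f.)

R ∝ L/d², so R_B/R_A = (1 − 33.6/100) × (1 + 32.1/100)⁻²
= 0.664 × 0.573 = 0.3805
R_B = 0.3805 × 54.5 = 20.7 Ω

20.7 Ω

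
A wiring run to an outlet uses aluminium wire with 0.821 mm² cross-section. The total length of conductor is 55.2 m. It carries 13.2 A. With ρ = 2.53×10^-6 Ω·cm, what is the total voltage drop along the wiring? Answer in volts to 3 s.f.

22.5 V

ρ = 2.53×10^-6 Ω·cm = 2.53×10^-8 Ω·m
A = 0.821 mm² = 8.210e-07 m²
R = ρL/A = (2.53×10^-8)(55.2)/(8.210e-07) = 1.701 Ω
V = IR = 13.2 × 1.701 = 22.5 V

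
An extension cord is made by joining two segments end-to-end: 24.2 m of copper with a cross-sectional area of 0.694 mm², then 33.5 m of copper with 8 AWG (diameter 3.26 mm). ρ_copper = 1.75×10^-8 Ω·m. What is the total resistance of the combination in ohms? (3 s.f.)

0.680 Ω

Segment 1: A = 0.694 mm² = 6.940e-07 m²
R₁ = ρL/A = (1.75×10^-8)(24.2)/(6.940e-07) = 0.6102 Ω
Segment 2: A = π(3.26/2 mm)² = π(1.6300e-03 m)² = 8.347e-06 m²
R₂ = (1.75×10^-8)(33.5)/(8.347e-06) = 0.07024 Ω
R = R₁ + R₂ = 0.680 Ω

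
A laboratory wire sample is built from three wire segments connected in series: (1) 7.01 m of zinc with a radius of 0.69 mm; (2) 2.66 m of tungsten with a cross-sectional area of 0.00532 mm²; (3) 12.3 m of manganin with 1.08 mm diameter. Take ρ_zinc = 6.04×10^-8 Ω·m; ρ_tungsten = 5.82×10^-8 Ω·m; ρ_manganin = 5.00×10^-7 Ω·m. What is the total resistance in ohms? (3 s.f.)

36.1 Ω

Seg 1: A = πr² = π(6.9000e-04 m)² = 1.496e-06 m²
R_1 = (6.04×10^-8)(7.01)/(1.496e-06) = 0.2831 Ω
Seg 2: A = 0.00532 mm² = 5.320e-09 m²
R_2 = (5.82×10^-8)(2.66)/(5.320e-09) = 29.1 Ω
Seg 3: A = π(d/2)² = π(5.4000e-04 m)² = 9.161e-07 m²
R_3 = (5.00×10^-7)(12.3)/(9.161e-07) = 6.713 Ω
R_total = R_1 + R_2 + R_3 = 36.1 Ω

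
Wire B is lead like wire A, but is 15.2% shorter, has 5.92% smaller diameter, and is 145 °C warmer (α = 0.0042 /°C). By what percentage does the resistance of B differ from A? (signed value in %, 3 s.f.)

54.2%

R ∝ ρL/d² with ρ ∝ (1+αΔT), so R_B/R_A = (1 − 15.2/100) × (1 − 5.92/100)⁻² × (1 + 0.0042×145)
= 0.848 × 1.13 × 1.609 = 1.542
(R_B − R_A)/R_A = 1.542 − 1 = 54.2%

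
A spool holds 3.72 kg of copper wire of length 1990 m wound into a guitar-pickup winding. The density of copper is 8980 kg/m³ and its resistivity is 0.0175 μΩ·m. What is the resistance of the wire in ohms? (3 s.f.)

ρ = 0.0175 μΩ·m = 1.75×10^-8 Ω·m
A = m/(density·L) = 3.72/(8980×1990) = 2.0817e-07 m²
R = ρL/A = (1.75×10^-8)(1990)/(2.0817e-07) = 167 Ω

167 Ω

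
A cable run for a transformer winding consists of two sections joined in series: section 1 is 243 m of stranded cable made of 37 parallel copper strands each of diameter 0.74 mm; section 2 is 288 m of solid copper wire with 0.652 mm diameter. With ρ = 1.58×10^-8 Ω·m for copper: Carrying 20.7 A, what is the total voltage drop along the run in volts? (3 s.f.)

287 V

Section 1: A_strand = π(3.7000e-04)² = 4.301e-07 m²; R₁ = ρL/(N·A_s) = (1.58×10^-8)(243)/(37×4.301e-07) = 0.2413 Ω
Section 2: A = π(d/2)² = π(3.2600e-04 m)² = 3.339e-07 m²
R₂ = (1.58×10^-8)(288)/(3.339e-07) = 13.63 Ω
R = R₁ + R₂ = 13.87 Ω
V = IR = 20.7 × 13.87 = 287 V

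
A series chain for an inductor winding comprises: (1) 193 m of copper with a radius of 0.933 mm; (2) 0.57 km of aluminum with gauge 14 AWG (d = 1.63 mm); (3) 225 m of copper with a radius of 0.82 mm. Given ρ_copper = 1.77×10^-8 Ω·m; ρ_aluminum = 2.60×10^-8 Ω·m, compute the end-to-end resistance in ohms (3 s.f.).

Seg 1: A = πr² = π(9.3300e-04 m)² = 2.735e-06 m²
R_1 = (1.77×10^-8)(193)/(2.735e-06) = 1.249 Ω
Seg 2: A = π(1.63/2 mm)² = π(8.1500e-04 m)² = 2.087e-06 m²
R_2 = (2.60×10^-8)(570)/(2.087e-06) = 7.102 Ω
Seg 3: A = πr² = π(8.2000e-04 m)² = 2.112e-06 m²
R_3 = (1.77×10^-8)(225)/(2.112e-06) = 1.885 Ω
R_total = R_1 + R_2 + R_3 = 10.2 Ω

10.2 Ω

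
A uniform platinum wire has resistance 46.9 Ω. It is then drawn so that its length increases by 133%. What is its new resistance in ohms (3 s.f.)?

k = 1 + 133/100 = 2.33; volume constant ⇒ A' = A/k, so R' = k²R.
R' = 5.429 × 46.9 = 255 Ω

255 Ω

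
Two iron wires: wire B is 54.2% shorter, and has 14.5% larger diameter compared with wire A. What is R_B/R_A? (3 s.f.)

R ∝ L/d², so R_B/R_A = (1 − 54.2/100) × (1 + 14.5/100)⁻²
= 0.458 × 0.7628 = 0.349

0.349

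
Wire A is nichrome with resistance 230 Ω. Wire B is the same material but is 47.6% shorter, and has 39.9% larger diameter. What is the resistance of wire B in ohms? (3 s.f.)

R ∝ L/d², so R_B/R_A = (1 − 47.6/100) × (1 + 39.9/100)⁻²
= 0.524 × 0.5109 = 0.2677
R_B = 0.2677 × 230 = 61.6 Ω

61.6 Ω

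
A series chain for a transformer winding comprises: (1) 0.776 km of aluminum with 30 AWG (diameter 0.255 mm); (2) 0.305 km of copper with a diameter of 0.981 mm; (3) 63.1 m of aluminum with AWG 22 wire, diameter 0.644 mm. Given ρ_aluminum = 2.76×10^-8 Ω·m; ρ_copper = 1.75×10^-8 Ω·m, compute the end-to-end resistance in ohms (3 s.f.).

432 Ω

Seg 1: A = π(0.255/2 mm)² = π(1.2750e-04 m)² = 5.107e-08 m²
R_1 = (2.76×10^-8)(776)/(5.107e-08) = 419.4 Ω
Seg 2: A = π(d/2)² = π(4.9050e-04 m)² = 7.558e-07 m²
R_2 = (1.75×10^-8)(305)/(7.558e-07) = 7.062 Ω
Seg 3: A = π(0.644/2 mm)² = π(3.2200e-04 m)² = 3.257e-07 m²
R_3 = (2.76×10^-8)(63.1)/(3.257e-07) = 5.347 Ω
R_total = R_1 + R_2 + R_3 = 432 Ω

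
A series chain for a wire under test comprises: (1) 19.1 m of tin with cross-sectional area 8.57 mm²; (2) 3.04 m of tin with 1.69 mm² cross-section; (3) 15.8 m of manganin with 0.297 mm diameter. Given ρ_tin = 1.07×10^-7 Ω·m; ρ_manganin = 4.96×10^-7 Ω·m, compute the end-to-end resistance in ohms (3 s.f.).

114 Ω

Seg 1: A = 8.57 mm² = 8.570e-06 m²
R_1 = (1.07×10^-7)(19.1)/(8.570e-06) = 0.2385 Ω
Seg 2: A = 1.69 mm² = 1.690e-06 m²
R_2 = (1.07×10^-7)(3.04)/(1.690e-06) = 0.1925 Ω
Seg 3: A = π(d/2)² = π(1.4850e-04 m)² = 6.928e-08 m²
R_3 = (4.96×10^-7)(15.8)/(6.928e-08) = 113.1 Ω
R_total = R_1 + R_2 + R_3 = 114 Ω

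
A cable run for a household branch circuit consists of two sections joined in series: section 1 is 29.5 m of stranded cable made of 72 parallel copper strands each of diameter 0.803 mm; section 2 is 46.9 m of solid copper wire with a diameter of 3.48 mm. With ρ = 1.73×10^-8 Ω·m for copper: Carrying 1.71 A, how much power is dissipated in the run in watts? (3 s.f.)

Section 1: A_strand = π(4.0150e-04)² = 5.064e-07 m²; R₁ = ρL/(N·A_s) = (1.73×10^-8)(29.5)/(72×5.064e-07) = 0.014 Ω
Section 2: A = π(d/2)² = π(1.7400e-03 m)² = 9.511e-06 m²
R₂ = (1.73×10^-8)(46.9)/(9.511e-06) = 0.0853 Ω
R = R₁ + R₂ = 0.0993 Ω
P = I²R = (1.71)² × 0.0993 = 0.290 W

0.290 W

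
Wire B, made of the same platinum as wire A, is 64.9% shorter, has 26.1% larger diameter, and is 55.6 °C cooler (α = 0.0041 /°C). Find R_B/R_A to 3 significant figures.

0.170

R ∝ ρL/d² with ρ ∝ (1+αΔT), so R_B/R_A = (1 − 64.9/100) × (1 + 26.1/100)⁻² × (1 − 0.0041×55.6)
= 0.351 × 0.6289 × 0.772 = 0.170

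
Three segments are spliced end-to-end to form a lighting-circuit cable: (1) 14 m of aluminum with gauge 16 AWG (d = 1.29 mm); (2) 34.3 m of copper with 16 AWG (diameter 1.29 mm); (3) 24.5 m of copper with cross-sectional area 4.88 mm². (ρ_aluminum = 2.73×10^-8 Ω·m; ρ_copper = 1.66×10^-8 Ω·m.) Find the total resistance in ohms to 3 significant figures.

0.811 Ω

Seg 1: A = π(1.29/2 mm)² = π(6.4500e-04 m)² = 1.307e-06 m²
R_1 = (2.73×10^-8)(14)/(1.307e-06) = 0.2924 Ω
Seg 2: A = π(1.29/2 mm)² = π(6.4500e-04 m)² = 1.307e-06 m²
R_2 = (1.66×10^-8)(34.3)/(1.307e-06) = 0.4356 Ω
Seg 3: A = 4.88 mm² = 4.880e-06 m²
R_3 = (1.66×10^-8)(24.5)/(4.880e-06) = 0.08334 Ω
R_total = R_1 + R_2 + R_3 = 0.811 Ω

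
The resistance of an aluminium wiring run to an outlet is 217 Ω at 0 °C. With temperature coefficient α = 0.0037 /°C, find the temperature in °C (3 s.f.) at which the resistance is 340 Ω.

R = R₀(1 + α(T − T₀)) ⇒ T = T₀ + (R/R₀ − 1)/α
T = 0 + (340/217 − 1)/0.0037 = 0 + (0.5668)/0.0037 = 153 °C

153 °C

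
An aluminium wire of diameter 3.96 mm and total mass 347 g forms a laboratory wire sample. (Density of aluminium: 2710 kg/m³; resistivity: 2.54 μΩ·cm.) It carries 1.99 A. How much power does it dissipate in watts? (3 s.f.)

0.0849 W

ρ = 2.54 μΩ·cm = 2.54×10^-8 Ω·m
A = π(d/2)² = π(1.9800e-03 m)² = 1.2316e-05 m²
L = m/(density·A) = 0.347/(2710×1.2316e-05) = 10.4 m
R = ρL/A = (2.54×10^-8)(10.4)/(1.2316e-05) = 0.02144 Ω
P = I²R = (1.99)² × 0.02144 = 0.0849 W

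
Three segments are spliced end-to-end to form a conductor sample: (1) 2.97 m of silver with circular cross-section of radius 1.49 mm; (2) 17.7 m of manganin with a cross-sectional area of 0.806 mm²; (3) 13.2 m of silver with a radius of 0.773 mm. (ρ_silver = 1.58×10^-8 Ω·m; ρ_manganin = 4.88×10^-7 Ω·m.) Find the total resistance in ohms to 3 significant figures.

Seg 1: A = πr² = π(1.4900e-03 m)² = 6.975e-06 m²
R_1 = (1.58×10^-8)(2.97)/(6.975e-06) = 0.006728 Ω
Seg 2: A = 0.806 mm² = 8.060e-07 m²
R_2 = (4.88×10^-7)(17.7)/(8.060e-07) = 10.72 Ω
Seg 3: A = πr² = π(7.7300e-04 m)² = 1.877e-06 m²
R_3 = (1.58×10^-8)(13.2)/(1.877e-06) = 0.1111 Ω
R_total = R_1 + R_2 + R_3 = 10.8 Ω

10.8 Ω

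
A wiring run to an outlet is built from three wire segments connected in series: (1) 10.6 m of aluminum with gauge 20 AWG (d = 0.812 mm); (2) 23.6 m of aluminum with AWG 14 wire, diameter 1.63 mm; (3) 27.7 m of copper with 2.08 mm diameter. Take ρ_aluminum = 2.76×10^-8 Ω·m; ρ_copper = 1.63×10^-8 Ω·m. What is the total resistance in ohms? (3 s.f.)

1.01 Ω

Seg 1: A = π(0.812/2 mm)² = π(4.0600e-04 m)² = 5.178e-07 m²
R_1 = (2.76×10^-8)(10.6)/(5.178e-07) = 0.565 Ω
Seg 2: A = π(1.63/2 mm)² = π(8.1500e-04 m)² = 2.087e-06 m²
R_2 = (2.76×10^-8)(23.6)/(2.087e-06) = 0.3121 Ω
Seg 3: A = π(d/2)² = π(1.0400e-03 m)² = 3.398e-06 m²
R_3 = (1.63×10^-8)(27.7)/(3.398e-06) = 0.1329 Ω
R_total = R_1 + R_2 + R_3 = 1.01 Ω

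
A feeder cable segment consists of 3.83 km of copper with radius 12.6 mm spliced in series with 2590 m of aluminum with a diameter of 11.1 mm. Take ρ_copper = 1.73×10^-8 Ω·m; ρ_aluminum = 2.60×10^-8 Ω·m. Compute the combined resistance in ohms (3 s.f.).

0.829 Ω

Segment 1: A = πr² = π(1.2600e-02 m)² = 4.988e-04 m²
R₁ = ρL/A = (1.73×10^-8)(3830)/(4.988e-04) = 0.1328 Ω
Segment 2: A = π(d/2)² = π(5.5500e-03 m)² = 9.677e-05 m²
R₂ = (2.60×10^-8)(2590)/(9.677e-05) = 0.6959 Ω
R = R₁ + R₂ = 0.829 Ω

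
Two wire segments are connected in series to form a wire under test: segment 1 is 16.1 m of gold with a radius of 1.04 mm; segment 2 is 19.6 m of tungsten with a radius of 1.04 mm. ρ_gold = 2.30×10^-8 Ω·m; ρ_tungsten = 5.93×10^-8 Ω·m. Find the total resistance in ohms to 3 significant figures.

Segment 1: A = πr² = π(1.0400e-03 m)² = 3.398e-06 m²
R₁ = ρL/A = (2.30×10^-8)(16.1)/(3.398e-06) = 0.109 Ω
R₂ = (5.93×10^-8)(19.6)/(3.398e-06) = 0.3421 Ω
R = R₁ + R₂ = 0.451 Ω

0.451 Ω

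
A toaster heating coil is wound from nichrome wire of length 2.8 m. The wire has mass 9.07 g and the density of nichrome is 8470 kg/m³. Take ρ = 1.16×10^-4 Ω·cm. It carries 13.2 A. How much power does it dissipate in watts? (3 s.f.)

ρ = 1.16×10^-4 Ω·cm = 1.16×10^-6 Ω·m
A = m/(density·L) = 0.00907/(8470×2.8) = 3.8244e-07 m²
R = ρL/A = (1.16×10^-6)(2.8)/(3.8244e-07) = 8.493 Ω
P = I²R = (13.2)² × 8.493 = 1480 W

1480 W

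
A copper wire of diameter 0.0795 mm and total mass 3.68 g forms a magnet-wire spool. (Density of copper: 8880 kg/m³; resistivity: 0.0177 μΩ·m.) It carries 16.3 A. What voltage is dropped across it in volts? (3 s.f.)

4850 V

ρ = 0.0177 μΩ·m = 1.77×10^-8 Ω·m
A = π(d/2)² = π(3.9750e-05 m)² = 4.9639e-09 m²
L = m/(density·A) = 0.00368/(8880×4.9639e-09) = 83.49 m
R = ρL/A = (1.77×10^-8)(83.49)/(4.9639e-09) = 297.7 Ω
V = IR = 16.3 × 297.7 = 4850 V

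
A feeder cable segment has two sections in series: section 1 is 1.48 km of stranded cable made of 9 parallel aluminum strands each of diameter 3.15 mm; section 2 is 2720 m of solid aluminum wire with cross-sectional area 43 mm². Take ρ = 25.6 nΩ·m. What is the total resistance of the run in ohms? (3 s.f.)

2.16 Ω

ρ = 25.6 nΩ·m = 2.56×10^-8 Ω·m
Section 1: A_strand = π(1.5750e-03)² = 7.793e-06 m²; R₁ = ρL/(N·A_s) = (2.56×10^-8)(1480)/(9×7.793e-06) = 0.5402 Ω
Section 2: A = 43 mm² = 4.300e-05 m²
R₂ = (2.56×10^-8)(2720)/(4.300e-05) = 1.619 Ω
R = R₁ + R₂ = 2.16 Ω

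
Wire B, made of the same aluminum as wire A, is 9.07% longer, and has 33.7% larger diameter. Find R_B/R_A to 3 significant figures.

R ∝ L/d², so R_B/R_A = (1 + 9.07/100) × (1 + 33.7/100)⁻²
= 1.091 × 0.5594 = 0.610

0.610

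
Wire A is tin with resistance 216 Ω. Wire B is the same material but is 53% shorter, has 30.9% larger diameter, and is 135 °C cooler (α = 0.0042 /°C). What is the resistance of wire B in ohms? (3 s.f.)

25.7 Ω

R ∝ ρL/d² with ρ ∝ (1+αΔT), so R_B/R_A = (1 − 53/100) × (1 + 30.9/100)⁻² × (1 − 0.0042×135)
= 0.47 × 0.5836 × 0.433 = 0.1188
R_B = 0.1188 × 216 = 25.7 Ω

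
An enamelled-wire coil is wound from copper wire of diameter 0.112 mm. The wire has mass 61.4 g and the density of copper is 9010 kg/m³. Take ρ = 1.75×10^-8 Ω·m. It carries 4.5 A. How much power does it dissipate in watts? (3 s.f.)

A = π(d/2)² = π(5.6000e-05 m)² = 9.8520e-09 m²
L = m/(density·A) = 0.0614/(9010×9.8520e-09) = 691.7 m
R = ρL/A = (1.75×10^-8)(691.7)/(9.8520e-09) = 1229 Ω
P = I²R = (4.5)² × 1229 = 24900 W

24900 W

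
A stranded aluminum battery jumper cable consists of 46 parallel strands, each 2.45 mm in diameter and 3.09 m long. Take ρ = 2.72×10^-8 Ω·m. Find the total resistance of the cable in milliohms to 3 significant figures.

0.388 mΩ

A_strand = π(1.2250e-03 m)² = 4.714e-06 m²
R_strand = ρL/A = (2.72×10^-8)(3.09)/(4.714e-06) = 0.01783 Ω
R_total = R_strand/N = 0.01783/46 = 0.388 mΩ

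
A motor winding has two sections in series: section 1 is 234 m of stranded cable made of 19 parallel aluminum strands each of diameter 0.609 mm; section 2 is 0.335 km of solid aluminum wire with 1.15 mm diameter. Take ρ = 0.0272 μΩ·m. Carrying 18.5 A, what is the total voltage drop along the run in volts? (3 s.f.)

ρ = 0.0272 μΩ·m = 2.72×10^-8 Ω·m
Section 1: A_strand = π(3.0450e-04)² = 2.913e-07 m²; R₁ = ρL/(N·A_s) = (2.72×10^-8)(234)/(19×2.913e-07) = 1.15 Ω
Section 2: A = π(d/2)² = π(5.7500e-04 m)² = 1.039e-06 m²
R₂ = (2.72×10^-8)(335)/(1.039e-06) = 8.773 Ω
R = R₁ + R₂ = 9.923 Ω
V = IR = 18.5 × 9.923 = 184 V

184 V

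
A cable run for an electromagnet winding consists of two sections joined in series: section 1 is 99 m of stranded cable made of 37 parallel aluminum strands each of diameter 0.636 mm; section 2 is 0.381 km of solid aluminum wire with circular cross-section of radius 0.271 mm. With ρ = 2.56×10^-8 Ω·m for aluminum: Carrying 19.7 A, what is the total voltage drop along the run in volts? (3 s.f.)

837 V

Section 1: A_strand = π(3.1800e-04)² = 3.177e-07 m²; R₁ = ρL/(N·A_s) = (2.56×10^-8)(99)/(37×3.177e-07) = 0.2156 Ω
Section 2: A = πr² = π(2.7100e-04 m)² = 2.307e-07 m²
R₂ = (2.56×10^-8)(381)/(2.307e-07) = 42.27 Ω
R = R₁ + R₂ = 42.49 Ω
V = IR = 19.7 × 42.49 = 837 V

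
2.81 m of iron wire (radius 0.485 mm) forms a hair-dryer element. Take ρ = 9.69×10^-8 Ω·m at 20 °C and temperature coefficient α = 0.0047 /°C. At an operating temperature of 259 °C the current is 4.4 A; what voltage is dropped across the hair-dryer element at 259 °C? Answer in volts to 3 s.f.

3.44 V

A = πr² = π(4.8500e-04 m)² = 7.390e-07 m²
R₍20₎ = ρL/A = (9.69×10^-8)(2.81)/(7.390e-07) = 0.3685 Ω
R₍259₎ = R₍20₎(1 + αΔT) = 0.3685 × (1 + 0.0047×239) = 0.7824 Ω
V = IR = 4.4 × 0.7824 = 3.44 V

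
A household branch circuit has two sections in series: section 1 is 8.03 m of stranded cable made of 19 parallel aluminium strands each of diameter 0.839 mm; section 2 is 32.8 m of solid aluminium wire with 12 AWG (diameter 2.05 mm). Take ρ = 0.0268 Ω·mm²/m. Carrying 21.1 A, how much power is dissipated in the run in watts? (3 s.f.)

128 W

ρ = 0.0268 Ω·mm²/m = 2.68×10^-8 Ω·m
Section 1: A_strand = π(4.1950e-04)² = 5.529e-07 m²; R₁ = ρL/(N·A_s) = (2.68×10^-8)(8.03)/(19×5.529e-07) = 0.02049 Ω
Section 2: A = π(2.05/2 mm)² = π(1.0250e-03 m)² = 3.301e-06 m²
R₂ = (2.68×10^-8)(32.8)/(3.301e-06) = 0.2663 Ω
R = R₁ + R₂ = 0.2868 Ω
P = I²R = (21.1)² × 0.2868 = 128 W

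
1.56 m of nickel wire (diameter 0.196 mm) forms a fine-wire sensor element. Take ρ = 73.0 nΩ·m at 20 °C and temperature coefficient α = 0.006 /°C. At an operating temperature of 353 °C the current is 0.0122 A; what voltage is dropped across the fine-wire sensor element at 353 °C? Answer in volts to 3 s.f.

ρ = 73.0 nΩ·m = 7.30×10^-8 Ω·m
A = π(d/2)² = π(9.8000e-05 m)² = 3.017e-08 m²
R₍20₎ = ρL/A = (7.30×10^-8)(1.56)/(3.017e-08) = 3.774 Ω
R₍353₎ = R₍20₎(1 + αΔT) = 3.774 × (1 + 0.006×333) = 11.32 Ω
V = IR = 0.0122 × 11.32 = 0.138 V

0.138 V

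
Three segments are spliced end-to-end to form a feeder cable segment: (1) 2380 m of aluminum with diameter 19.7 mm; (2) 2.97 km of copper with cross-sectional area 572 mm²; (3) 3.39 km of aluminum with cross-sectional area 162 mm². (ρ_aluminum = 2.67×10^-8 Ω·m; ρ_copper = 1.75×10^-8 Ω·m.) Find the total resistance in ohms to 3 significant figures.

0.858 Ω

Seg 1: A = π(d/2)² = π(9.8500e-03 m)² = 3.048e-04 m²
R_1 = (2.67×10^-8)(2380)/(3.048e-04) = 0.2085 Ω
Seg 2: A = 572 mm² = 5.720e-04 m²
R_2 = (1.75×10^-8)(2970)/(5.720e-04) = 0.09087 Ω
Seg 3: A = 162 mm² = 1.620e-04 m²
R_3 = (2.67×10^-8)(3390)/(1.620e-04) = 0.5587 Ω
R_total = R_1 + R_2 + R_3 = 0.858 Ω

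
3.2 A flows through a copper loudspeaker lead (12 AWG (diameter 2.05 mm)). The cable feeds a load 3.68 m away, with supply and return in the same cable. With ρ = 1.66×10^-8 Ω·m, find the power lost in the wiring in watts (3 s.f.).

A = π(2.05/2 mm)² = π(1.0250e-03 m)² = 3.301e-06 m²
Total conductor length (both ways) L = 2 × 3.68 = 7.36 m
R = ρL/A = (1.66×10^-8)(7.36)/(3.301e-06) = 0.03702 Ω
P = I²R = (3.2)² × 0.03702 = 0.379 W

0.379 W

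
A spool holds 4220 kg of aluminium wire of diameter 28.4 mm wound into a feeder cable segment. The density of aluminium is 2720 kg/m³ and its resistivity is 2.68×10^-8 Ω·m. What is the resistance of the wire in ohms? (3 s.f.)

0.104 Ω

A = π(d/2)² = π(1.4200e-02 m)² = 6.3347e-04 m²
L = m/(density·A) = 4220/(2720×6.3347e-04) = 2449 m
R = ρL/A = (2.68×10^-8)(2449)/(6.3347e-04) = 0.104 Ω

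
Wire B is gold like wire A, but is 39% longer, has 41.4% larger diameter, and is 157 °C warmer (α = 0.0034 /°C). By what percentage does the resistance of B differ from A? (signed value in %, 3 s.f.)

6.63%

R ∝ ρL/d² with ρ ∝ (1+αΔT), so R_B/R_A = (1 + 39/100) × (1 + 41.4/100)⁻² × (1 + 0.0034×157)
= 1.39 × 0.5001 × 1.534 = 1.066
(R_B − R_A)/R_A = 1.066 − 1 = 6.63%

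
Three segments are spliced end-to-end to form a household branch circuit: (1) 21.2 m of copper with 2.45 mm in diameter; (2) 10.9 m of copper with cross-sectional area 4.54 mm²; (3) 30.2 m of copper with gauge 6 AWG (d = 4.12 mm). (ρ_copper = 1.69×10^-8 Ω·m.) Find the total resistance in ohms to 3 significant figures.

Seg 1: A = π(d/2)² = π(1.2250e-03 m)² = 4.714e-06 m²
R_1 = (1.69×10^-8)(21.2)/(4.714e-06) = 0.076 Ω
Seg 2: A = 4.54 mm² = 4.540e-06 m²
R_2 = (1.69×10^-8)(10.9)/(4.540e-06) = 0.04057 Ω
Seg 3: A = π(4.12/2 mm)² = π(2.0600e-03 m)² = 1.333e-05 m²
R_3 = (1.69×10^-8)(30.2)/(1.333e-05) = 0.03828 Ω
R_total = R_1 + R_2 + R_3 = 0.155 Ω

0.155 Ω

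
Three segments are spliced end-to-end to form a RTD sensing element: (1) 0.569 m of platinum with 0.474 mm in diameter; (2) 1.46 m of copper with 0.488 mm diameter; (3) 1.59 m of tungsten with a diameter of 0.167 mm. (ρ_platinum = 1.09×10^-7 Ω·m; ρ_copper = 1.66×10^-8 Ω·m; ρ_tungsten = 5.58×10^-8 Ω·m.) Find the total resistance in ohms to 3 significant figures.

4.53 Ω

Seg 1: A = π(d/2)² = π(2.3700e-04 m)² = 1.765e-07 m²
R_1 = (1.09×10^-7)(0.569)/(1.765e-07) = 0.3515 Ω
Seg 2: A = π(d/2)² = π(2.4400e-04 m)² = 1.870e-07 m²
R_2 = (1.66×10^-8)(1.46)/(1.870e-07) = 0.1296 Ω
Seg 3: A = π(d/2)² = π(8.3500e-05 m)² = 2.190e-08 m²
R_3 = (5.58×10^-8)(1.59)/(2.190e-08) = 4.05 Ω
R_total = R_1 + R_2 + R_3 = 4.53 Ω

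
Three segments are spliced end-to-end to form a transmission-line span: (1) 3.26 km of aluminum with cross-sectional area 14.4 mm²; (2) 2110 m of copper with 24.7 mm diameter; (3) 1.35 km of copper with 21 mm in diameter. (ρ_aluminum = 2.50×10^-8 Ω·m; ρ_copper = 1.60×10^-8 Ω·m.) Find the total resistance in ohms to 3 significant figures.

5.79 Ω

Seg 1: A = 14.4 mm² = 1.440e-05 m²
R_1 = (2.50×10^-8)(3260)/(1.440e-05) = 5.66 Ω
Seg 2: A = π(d/2)² = π(1.2350e-02 m)² = 4.792e-04 m²
R_2 = (1.60×10^-8)(2110)/(4.792e-04) = 0.07046 Ω
Seg 3: A = π(d/2)² = π(1.0500e-02 m)² = 3.464e-04 m²
R_3 = (1.60×10^-8)(1350)/(3.464e-04) = 0.06236 Ω
R_total = R_1 + R_2 + R_3 = 5.79 Ω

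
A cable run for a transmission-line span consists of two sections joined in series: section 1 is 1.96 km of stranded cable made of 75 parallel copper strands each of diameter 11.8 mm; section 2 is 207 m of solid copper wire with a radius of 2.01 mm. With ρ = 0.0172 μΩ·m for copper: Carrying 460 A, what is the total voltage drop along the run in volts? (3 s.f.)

ρ = 0.0172 μΩ·m = 1.72×10^-8 Ω·m
Section 1: A_strand = π(5.9000e-03)² = 1.094e-04 m²; R₁ = ρL/(N·A_s) = (1.72×10^-8)(1960)/(75×1.094e-04) = 0.00411 Ω
Section 2: A = πr² = π(2.0100e-03 m)² = 1.269e-05 m²
R₂ = (1.72×10^-8)(207)/(1.269e-05) = 0.2805 Ω
R = R₁ + R₂ = 0.2846 Ω
V = IR = 460 × 0.2846 = 131 V

131 V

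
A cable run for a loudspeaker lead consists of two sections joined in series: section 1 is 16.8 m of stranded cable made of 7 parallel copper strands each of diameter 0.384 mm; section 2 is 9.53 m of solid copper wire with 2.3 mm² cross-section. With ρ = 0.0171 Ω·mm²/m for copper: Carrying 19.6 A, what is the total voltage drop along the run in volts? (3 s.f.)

8.33 V

ρ = 0.0171 Ω·mm²/m = 1.71×10^-8 Ω·m
Section 1: A_strand = π(1.9200e-04)² = 1.158e-07 m²; R₁ = ρL/(N·A_s) = (1.71×10^-8)(16.8)/(7×1.158e-07) = 0.3544 Ω
Section 2: A = 2.3 mm² = 2.300e-06 m²
R₂ = (1.71×10^-8)(9.53)/(2.300e-06) = 0.07085 Ω
R = R₁ + R₂ = 0.4252 Ω
V = IR = 19.6 × 0.4252 = 8.33 V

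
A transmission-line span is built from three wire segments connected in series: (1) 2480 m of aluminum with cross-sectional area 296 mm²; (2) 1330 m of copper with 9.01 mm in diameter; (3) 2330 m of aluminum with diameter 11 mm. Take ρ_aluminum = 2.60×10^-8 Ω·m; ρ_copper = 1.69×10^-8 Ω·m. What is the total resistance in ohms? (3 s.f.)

Seg 1: A = 296 mm² = 2.960e-04 m²
R_1 = (2.60×10^-8)(2480)/(2.960e-04) = 0.2178 Ω
Seg 2: A = π(d/2)² = π(4.5050e-03 m)² = 6.376e-05 m²
R_2 = (1.69×10^-8)(1330)/(6.376e-05) = 0.3525 Ω
Seg 3: A = π(d/2)² = π(5.5000e-03 m)² = 9.503e-05 m²
R_3 = (2.60×10^-8)(2330)/(9.503e-05) = 0.6375 Ω
R_total = R_1 + R_2 + R_3 = 1.21 Ω

1.21 Ω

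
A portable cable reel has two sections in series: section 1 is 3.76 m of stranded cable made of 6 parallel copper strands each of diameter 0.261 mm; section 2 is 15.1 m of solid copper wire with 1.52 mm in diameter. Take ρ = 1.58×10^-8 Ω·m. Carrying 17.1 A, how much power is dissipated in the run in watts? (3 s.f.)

92.6 W

Section 1: A_strand = π(1.3050e-04)² = 5.350e-08 m²; R₁ = ρL/(N·A_s) = (1.58×10^-8)(3.76)/(6×5.350e-08) = 0.1851 Ω
Section 2: A = π(d/2)² = π(7.6000e-04 m)² = 1.815e-06 m²
R₂ = (1.58×10^-8)(15.1)/(1.815e-06) = 0.1315 Ω
R = R₁ + R₂ = 0.3165 Ω
P = I²R = (17.1)² × 0.3165 = 92.6 W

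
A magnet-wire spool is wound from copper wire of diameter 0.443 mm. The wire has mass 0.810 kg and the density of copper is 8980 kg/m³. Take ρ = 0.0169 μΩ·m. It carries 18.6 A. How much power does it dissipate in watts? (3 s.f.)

ρ = 0.0169 μΩ·m = 1.69×10^-8 Ω·m
A = π(d/2)² = π(2.2150e-04 m)² = 1.5413e-07 m²
L = m/(density·A) = 0.81/(8980×1.5413e-07) = 585.2 m
R = ρL/A = (1.69×10^-8)(585.2)/(1.5413e-07) = 64.17 Ω
P = I²R = (18.6)² × 64.17 = 22200 W

22200 W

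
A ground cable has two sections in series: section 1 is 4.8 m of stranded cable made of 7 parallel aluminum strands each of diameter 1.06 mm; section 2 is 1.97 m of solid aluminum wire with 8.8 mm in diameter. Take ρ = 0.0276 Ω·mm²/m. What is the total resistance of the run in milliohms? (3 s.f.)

ρ = 0.0276 Ω·mm²/m = 2.76×10^-8 Ω·m
Section 1: A_strand = π(5.3000e-04)² = 8.825e-07 m²; R₁ = ρL/(N·A_s) = (2.76×10^-8)(4.8)/(7×8.825e-07) = 0.02145 Ω
Section 2: A = π(d/2)² = π(4.4000e-03 m)² = 6.082e-05 m²
R₂ = (2.76×10^-8)(1.97)/(6.082e-05) = 8.940×10^-4 Ω
R = R₁ + R₂ = 22.3 mΩ

22.3 mΩ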